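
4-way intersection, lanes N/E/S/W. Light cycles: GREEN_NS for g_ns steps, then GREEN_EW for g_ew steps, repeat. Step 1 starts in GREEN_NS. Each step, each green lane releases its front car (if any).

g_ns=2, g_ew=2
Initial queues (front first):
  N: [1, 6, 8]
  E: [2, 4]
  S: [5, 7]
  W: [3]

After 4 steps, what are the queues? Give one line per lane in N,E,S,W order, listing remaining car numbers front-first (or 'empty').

Step 1 [NS]: N:car1-GO,E:wait,S:car5-GO,W:wait | queues: N=2 E=2 S=1 W=1
Step 2 [NS]: N:car6-GO,E:wait,S:car7-GO,W:wait | queues: N=1 E=2 S=0 W=1
Step 3 [EW]: N:wait,E:car2-GO,S:wait,W:car3-GO | queues: N=1 E=1 S=0 W=0
Step 4 [EW]: N:wait,E:car4-GO,S:wait,W:empty | queues: N=1 E=0 S=0 W=0

N: 8
E: empty
S: empty
W: empty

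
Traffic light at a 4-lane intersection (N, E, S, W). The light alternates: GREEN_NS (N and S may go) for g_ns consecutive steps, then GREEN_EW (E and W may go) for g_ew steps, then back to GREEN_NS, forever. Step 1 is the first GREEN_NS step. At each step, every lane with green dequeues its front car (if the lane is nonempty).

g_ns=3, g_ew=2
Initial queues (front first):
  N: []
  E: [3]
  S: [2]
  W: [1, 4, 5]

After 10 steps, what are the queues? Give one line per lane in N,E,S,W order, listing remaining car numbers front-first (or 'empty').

Step 1 [NS]: N:empty,E:wait,S:car2-GO,W:wait | queues: N=0 E=1 S=0 W=3
Step 2 [NS]: N:empty,E:wait,S:empty,W:wait | queues: N=0 E=1 S=0 W=3
Step 3 [NS]: N:empty,E:wait,S:empty,W:wait | queues: N=0 E=1 S=0 W=3
Step 4 [EW]: N:wait,E:car3-GO,S:wait,W:car1-GO | queues: N=0 E=0 S=0 W=2
Step 5 [EW]: N:wait,E:empty,S:wait,W:car4-GO | queues: N=0 E=0 S=0 W=1
Step 6 [NS]: N:empty,E:wait,S:empty,W:wait | queues: N=0 E=0 S=0 W=1
Step 7 [NS]: N:empty,E:wait,S:empty,W:wait | queues: N=0 E=0 S=0 W=1
Step 8 [NS]: N:empty,E:wait,S:empty,W:wait | queues: N=0 E=0 S=0 W=1
Step 9 [EW]: N:wait,E:empty,S:wait,W:car5-GO | queues: N=0 E=0 S=0 W=0

N: empty
E: empty
S: empty
W: empty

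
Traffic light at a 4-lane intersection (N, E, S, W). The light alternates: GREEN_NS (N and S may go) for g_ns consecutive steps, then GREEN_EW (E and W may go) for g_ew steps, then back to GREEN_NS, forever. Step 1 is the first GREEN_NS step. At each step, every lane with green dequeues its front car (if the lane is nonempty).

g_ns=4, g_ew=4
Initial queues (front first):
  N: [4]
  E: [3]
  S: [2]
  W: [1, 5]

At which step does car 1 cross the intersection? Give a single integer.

Step 1 [NS]: N:car4-GO,E:wait,S:car2-GO,W:wait | queues: N=0 E=1 S=0 W=2
Step 2 [NS]: N:empty,E:wait,S:empty,W:wait | queues: N=0 E=1 S=0 W=2
Step 3 [NS]: N:empty,E:wait,S:empty,W:wait | queues: N=0 E=1 S=0 W=2
Step 4 [NS]: N:empty,E:wait,S:empty,W:wait | queues: N=0 E=1 S=0 W=2
Step 5 [EW]: N:wait,E:car3-GO,S:wait,W:car1-GO | queues: N=0 E=0 S=0 W=1
Step 6 [EW]: N:wait,E:empty,S:wait,W:car5-GO | queues: N=0 E=0 S=0 W=0
Car 1 crosses at step 5

5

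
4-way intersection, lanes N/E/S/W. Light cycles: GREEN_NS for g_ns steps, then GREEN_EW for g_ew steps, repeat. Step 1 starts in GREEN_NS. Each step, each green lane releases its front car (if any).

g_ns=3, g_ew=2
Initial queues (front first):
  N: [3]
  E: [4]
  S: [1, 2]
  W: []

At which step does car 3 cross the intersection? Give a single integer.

Step 1 [NS]: N:car3-GO,E:wait,S:car1-GO,W:wait | queues: N=0 E=1 S=1 W=0
Step 2 [NS]: N:empty,E:wait,S:car2-GO,W:wait | queues: N=0 E=1 S=0 W=0
Step 3 [NS]: N:empty,E:wait,S:empty,W:wait | queues: N=0 E=1 S=0 W=0
Step 4 [EW]: N:wait,E:car4-GO,S:wait,W:empty | queues: N=0 E=0 S=0 W=0
Car 3 crosses at step 1

1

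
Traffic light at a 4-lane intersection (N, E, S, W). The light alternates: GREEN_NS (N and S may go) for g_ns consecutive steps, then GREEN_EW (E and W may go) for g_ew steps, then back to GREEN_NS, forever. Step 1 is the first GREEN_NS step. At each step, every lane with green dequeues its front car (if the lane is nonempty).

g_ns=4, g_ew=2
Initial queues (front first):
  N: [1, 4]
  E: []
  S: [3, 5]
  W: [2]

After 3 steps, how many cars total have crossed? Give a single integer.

Answer: 4

Derivation:
Step 1 [NS]: N:car1-GO,E:wait,S:car3-GO,W:wait | queues: N=1 E=0 S=1 W=1
Step 2 [NS]: N:car4-GO,E:wait,S:car5-GO,W:wait | queues: N=0 E=0 S=0 W=1
Step 3 [NS]: N:empty,E:wait,S:empty,W:wait | queues: N=0 E=0 S=0 W=1
Cars crossed by step 3: 4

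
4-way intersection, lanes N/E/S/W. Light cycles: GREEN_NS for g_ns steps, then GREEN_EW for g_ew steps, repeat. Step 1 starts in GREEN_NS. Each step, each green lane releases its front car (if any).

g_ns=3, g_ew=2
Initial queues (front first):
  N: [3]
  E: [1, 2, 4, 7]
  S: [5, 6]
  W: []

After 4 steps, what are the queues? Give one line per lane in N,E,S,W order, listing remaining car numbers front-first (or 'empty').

Step 1 [NS]: N:car3-GO,E:wait,S:car5-GO,W:wait | queues: N=0 E=4 S=1 W=0
Step 2 [NS]: N:empty,E:wait,S:car6-GO,W:wait | queues: N=0 E=4 S=0 W=0
Step 3 [NS]: N:empty,E:wait,S:empty,W:wait | queues: N=0 E=4 S=0 W=0
Step 4 [EW]: N:wait,E:car1-GO,S:wait,W:empty | queues: N=0 E=3 S=0 W=0

N: empty
E: 2 4 7
S: empty
W: empty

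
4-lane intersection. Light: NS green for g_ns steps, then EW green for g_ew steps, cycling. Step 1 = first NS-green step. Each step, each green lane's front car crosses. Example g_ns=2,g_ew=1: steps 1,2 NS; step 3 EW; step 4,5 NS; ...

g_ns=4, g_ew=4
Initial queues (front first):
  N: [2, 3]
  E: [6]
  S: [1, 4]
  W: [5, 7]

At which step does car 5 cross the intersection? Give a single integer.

Step 1 [NS]: N:car2-GO,E:wait,S:car1-GO,W:wait | queues: N=1 E=1 S=1 W=2
Step 2 [NS]: N:car3-GO,E:wait,S:car4-GO,W:wait | queues: N=0 E=1 S=0 W=2
Step 3 [NS]: N:empty,E:wait,S:empty,W:wait | queues: N=0 E=1 S=0 W=2
Step 4 [NS]: N:empty,E:wait,S:empty,W:wait | queues: N=0 E=1 S=0 W=2
Step 5 [EW]: N:wait,E:car6-GO,S:wait,W:car5-GO | queues: N=0 E=0 S=0 W=1
Step 6 [EW]: N:wait,E:empty,S:wait,W:car7-GO | queues: N=0 E=0 S=0 W=0
Car 5 crosses at step 5

5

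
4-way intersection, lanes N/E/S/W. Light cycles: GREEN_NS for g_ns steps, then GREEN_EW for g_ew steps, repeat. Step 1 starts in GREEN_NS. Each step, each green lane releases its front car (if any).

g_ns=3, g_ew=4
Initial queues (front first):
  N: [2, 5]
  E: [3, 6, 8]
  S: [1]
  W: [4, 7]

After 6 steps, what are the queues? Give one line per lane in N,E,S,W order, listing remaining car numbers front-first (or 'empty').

Step 1 [NS]: N:car2-GO,E:wait,S:car1-GO,W:wait | queues: N=1 E=3 S=0 W=2
Step 2 [NS]: N:car5-GO,E:wait,S:empty,W:wait | queues: N=0 E=3 S=0 W=2
Step 3 [NS]: N:empty,E:wait,S:empty,W:wait | queues: N=0 E=3 S=0 W=2
Step 4 [EW]: N:wait,E:car3-GO,S:wait,W:car4-GO | queues: N=0 E=2 S=0 W=1
Step 5 [EW]: N:wait,E:car6-GO,S:wait,W:car7-GO | queues: N=0 E=1 S=0 W=0
Step 6 [EW]: N:wait,E:car8-GO,S:wait,W:empty | queues: N=0 E=0 S=0 W=0

N: empty
E: empty
S: empty
W: empty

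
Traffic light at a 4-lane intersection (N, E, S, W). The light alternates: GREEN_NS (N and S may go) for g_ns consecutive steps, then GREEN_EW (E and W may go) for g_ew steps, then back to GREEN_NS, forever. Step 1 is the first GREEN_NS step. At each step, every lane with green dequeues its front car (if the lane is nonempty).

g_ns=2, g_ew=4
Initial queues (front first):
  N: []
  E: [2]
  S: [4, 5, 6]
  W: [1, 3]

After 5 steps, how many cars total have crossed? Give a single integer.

Step 1 [NS]: N:empty,E:wait,S:car4-GO,W:wait | queues: N=0 E=1 S=2 W=2
Step 2 [NS]: N:empty,E:wait,S:car5-GO,W:wait | queues: N=0 E=1 S=1 W=2
Step 3 [EW]: N:wait,E:car2-GO,S:wait,W:car1-GO | queues: N=0 E=0 S=1 W=1
Step 4 [EW]: N:wait,E:empty,S:wait,W:car3-GO | queues: N=0 E=0 S=1 W=0
Step 5 [EW]: N:wait,E:empty,S:wait,W:empty | queues: N=0 E=0 S=1 W=0
Cars crossed by step 5: 5

Answer: 5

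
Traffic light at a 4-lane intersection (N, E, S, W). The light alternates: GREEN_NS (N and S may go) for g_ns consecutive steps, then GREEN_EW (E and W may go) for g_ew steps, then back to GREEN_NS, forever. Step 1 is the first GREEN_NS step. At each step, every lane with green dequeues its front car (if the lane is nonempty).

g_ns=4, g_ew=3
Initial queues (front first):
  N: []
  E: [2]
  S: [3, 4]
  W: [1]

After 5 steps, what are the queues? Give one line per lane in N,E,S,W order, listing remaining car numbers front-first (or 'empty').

Step 1 [NS]: N:empty,E:wait,S:car3-GO,W:wait | queues: N=0 E=1 S=1 W=1
Step 2 [NS]: N:empty,E:wait,S:car4-GO,W:wait | queues: N=0 E=1 S=0 W=1
Step 3 [NS]: N:empty,E:wait,S:empty,W:wait | queues: N=0 E=1 S=0 W=1
Step 4 [NS]: N:empty,E:wait,S:empty,W:wait | queues: N=0 E=1 S=0 W=1
Step 5 [EW]: N:wait,E:car2-GO,S:wait,W:car1-GO | queues: N=0 E=0 S=0 W=0

N: empty
E: empty
S: empty
W: empty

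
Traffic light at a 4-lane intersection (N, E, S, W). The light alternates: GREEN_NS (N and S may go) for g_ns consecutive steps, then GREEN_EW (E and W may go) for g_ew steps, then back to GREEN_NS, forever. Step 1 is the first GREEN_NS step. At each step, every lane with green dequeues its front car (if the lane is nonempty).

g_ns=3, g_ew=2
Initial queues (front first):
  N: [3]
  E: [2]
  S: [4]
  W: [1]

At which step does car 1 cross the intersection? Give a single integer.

Step 1 [NS]: N:car3-GO,E:wait,S:car4-GO,W:wait | queues: N=0 E=1 S=0 W=1
Step 2 [NS]: N:empty,E:wait,S:empty,W:wait | queues: N=0 E=1 S=0 W=1
Step 3 [NS]: N:empty,E:wait,S:empty,W:wait | queues: N=0 E=1 S=0 W=1
Step 4 [EW]: N:wait,E:car2-GO,S:wait,W:car1-GO | queues: N=0 E=0 S=0 W=0
Car 1 crosses at step 4

4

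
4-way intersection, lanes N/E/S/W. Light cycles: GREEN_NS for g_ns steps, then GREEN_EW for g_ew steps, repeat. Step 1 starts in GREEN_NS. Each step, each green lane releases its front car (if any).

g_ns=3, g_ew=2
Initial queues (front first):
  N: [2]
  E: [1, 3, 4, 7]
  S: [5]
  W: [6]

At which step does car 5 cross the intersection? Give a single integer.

Step 1 [NS]: N:car2-GO,E:wait,S:car5-GO,W:wait | queues: N=0 E=4 S=0 W=1
Step 2 [NS]: N:empty,E:wait,S:empty,W:wait | queues: N=0 E=4 S=0 W=1
Step 3 [NS]: N:empty,E:wait,S:empty,W:wait | queues: N=0 E=4 S=0 W=1
Step 4 [EW]: N:wait,E:car1-GO,S:wait,W:car6-GO | queues: N=0 E=3 S=0 W=0
Step 5 [EW]: N:wait,E:car3-GO,S:wait,W:empty | queues: N=0 E=2 S=0 W=0
Step 6 [NS]: N:empty,E:wait,S:empty,W:wait | queues: N=0 E=2 S=0 W=0
Step 7 [NS]: N:empty,E:wait,S:empty,W:wait | queues: N=0 E=2 S=0 W=0
Step 8 [NS]: N:empty,E:wait,S:empty,W:wait | queues: N=0 E=2 S=0 W=0
Step 9 [EW]: N:wait,E:car4-GO,S:wait,W:empty | queues: N=0 E=1 S=0 W=0
Step 10 [EW]: N:wait,E:car7-GO,S:wait,W:empty | queues: N=0 E=0 S=0 W=0
Car 5 crosses at step 1

1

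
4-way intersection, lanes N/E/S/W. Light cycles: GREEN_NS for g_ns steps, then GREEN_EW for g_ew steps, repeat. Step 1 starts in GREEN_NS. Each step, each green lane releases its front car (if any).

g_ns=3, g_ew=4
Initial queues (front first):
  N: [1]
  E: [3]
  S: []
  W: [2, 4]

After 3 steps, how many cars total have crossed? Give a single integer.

Answer: 1

Derivation:
Step 1 [NS]: N:car1-GO,E:wait,S:empty,W:wait | queues: N=0 E=1 S=0 W=2
Step 2 [NS]: N:empty,E:wait,S:empty,W:wait | queues: N=0 E=1 S=0 W=2
Step 3 [NS]: N:empty,E:wait,S:empty,W:wait | queues: N=0 E=1 S=0 W=2
Cars crossed by step 3: 1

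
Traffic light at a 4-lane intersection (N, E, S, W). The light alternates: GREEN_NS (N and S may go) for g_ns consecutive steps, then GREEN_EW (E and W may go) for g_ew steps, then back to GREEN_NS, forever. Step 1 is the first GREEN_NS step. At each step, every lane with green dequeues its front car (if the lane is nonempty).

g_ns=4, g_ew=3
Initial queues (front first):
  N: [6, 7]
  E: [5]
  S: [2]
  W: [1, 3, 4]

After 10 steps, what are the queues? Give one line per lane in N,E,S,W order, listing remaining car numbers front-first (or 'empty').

Step 1 [NS]: N:car6-GO,E:wait,S:car2-GO,W:wait | queues: N=1 E=1 S=0 W=3
Step 2 [NS]: N:car7-GO,E:wait,S:empty,W:wait | queues: N=0 E=1 S=0 W=3
Step 3 [NS]: N:empty,E:wait,S:empty,W:wait | queues: N=0 E=1 S=0 W=3
Step 4 [NS]: N:empty,E:wait,S:empty,W:wait | queues: N=0 E=1 S=0 W=3
Step 5 [EW]: N:wait,E:car5-GO,S:wait,W:car1-GO | queues: N=0 E=0 S=0 W=2
Step 6 [EW]: N:wait,E:empty,S:wait,W:car3-GO | queues: N=0 E=0 S=0 W=1
Step 7 [EW]: N:wait,E:empty,S:wait,W:car4-GO | queues: N=0 E=0 S=0 W=0

N: empty
E: empty
S: empty
W: empty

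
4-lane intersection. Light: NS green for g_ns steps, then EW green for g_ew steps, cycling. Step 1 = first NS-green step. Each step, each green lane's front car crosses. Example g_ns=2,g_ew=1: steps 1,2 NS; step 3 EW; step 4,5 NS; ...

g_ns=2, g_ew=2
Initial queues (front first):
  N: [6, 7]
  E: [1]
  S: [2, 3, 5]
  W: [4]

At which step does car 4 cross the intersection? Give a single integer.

Step 1 [NS]: N:car6-GO,E:wait,S:car2-GO,W:wait | queues: N=1 E=1 S=2 W=1
Step 2 [NS]: N:car7-GO,E:wait,S:car3-GO,W:wait | queues: N=0 E=1 S=1 W=1
Step 3 [EW]: N:wait,E:car1-GO,S:wait,W:car4-GO | queues: N=0 E=0 S=1 W=0
Step 4 [EW]: N:wait,E:empty,S:wait,W:empty | queues: N=0 E=0 S=1 W=0
Step 5 [NS]: N:empty,E:wait,S:car5-GO,W:wait | queues: N=0 E=0 S=0 W=0
Car 4 crosses at step 3

3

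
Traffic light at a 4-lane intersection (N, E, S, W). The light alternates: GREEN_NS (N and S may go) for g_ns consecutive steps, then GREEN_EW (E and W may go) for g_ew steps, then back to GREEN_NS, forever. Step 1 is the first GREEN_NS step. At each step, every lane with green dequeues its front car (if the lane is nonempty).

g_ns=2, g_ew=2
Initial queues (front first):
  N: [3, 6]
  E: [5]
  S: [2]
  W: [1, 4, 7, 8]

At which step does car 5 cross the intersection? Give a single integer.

Step 1 [NS]: N:car3-GO,E:wait,S:car2-GO,W:wait | queues: N=1 E=1 S=0 W=4
Step 2 [NS]: N:car6-GO,E:wait,S:empty,W:wait | queues: N=0 E=1 S=0 W=4
Step 3 [EW]: N:wait,E:car5-GO,S:wait,W:car1-GO | queues: N=0 E=0 S=0 W=3
Step 4 [EW]: N:wait,E:empty,S:wait,W:car4-GO | queues: N=0 E=0 S=0 W=2
Step 5 [NS]: N:empty,E:wait,S:empty,W:wait | queues: N=0 E=0 S=0 W=2
Step 6 [NS]: N:empty,E:wait,S:empty,W:wait | queues: N=0 E=0 S=0 W=2
Step 7 [EW]: N:wait,E:empty,S:wait,W:car7-GO | queues: N=0 E=0 S=0 W=1
Step 8 [EW]: N:wait,E:empty,S:wait,W:car8-GO | queues: N=0 E=0 S=0 W=0
Car 5 crosses at step 3

3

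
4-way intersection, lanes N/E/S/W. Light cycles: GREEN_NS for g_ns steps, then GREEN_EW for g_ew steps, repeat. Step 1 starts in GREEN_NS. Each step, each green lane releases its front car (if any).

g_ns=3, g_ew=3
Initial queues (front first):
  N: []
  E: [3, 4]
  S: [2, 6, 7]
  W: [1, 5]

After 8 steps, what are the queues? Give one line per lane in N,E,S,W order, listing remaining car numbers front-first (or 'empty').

Step 1 [NS]: N:empty,E:wait,S:car2-GO,W:wait | queues: N=0 E=2 S=2 W=2
Step 2 [NS]: N:empty,E:wait,S:car6-GO,W:wait | queues: N=0 E=2 S=1 W=2
Step 3 [NS]: N:empty,E:wait,S:car7-GO,W:wait | queues: N=0 E=2 S=0 W=2
Step 4 [EW]: N:wait,E:car3-GO,S:wait,W:car1-GO | queues: N=0 E=1 S=0 W=1
Step 5 [EW]: N:wait,E:car4-GO,S:wait,W:car5-GO | queues: N=0 E=0 S=0 W=0

N: empty
E: empty
S: empty
W: empty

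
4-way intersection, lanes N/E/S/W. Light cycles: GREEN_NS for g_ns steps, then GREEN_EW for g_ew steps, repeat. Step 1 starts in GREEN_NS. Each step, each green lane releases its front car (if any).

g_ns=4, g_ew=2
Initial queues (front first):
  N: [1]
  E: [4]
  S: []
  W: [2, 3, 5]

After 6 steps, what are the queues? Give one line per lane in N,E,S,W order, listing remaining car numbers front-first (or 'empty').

Step 1 [NS]: N:car1-GO,E:wait,S:empty,W:wait | queues: N=0 E=1 S=0 W=3
Step 2 [NS]: N:empty,E:wait,S:empty,W:wait | queues: N=0 E=1 S=0 W=3
Step 3 [NS]: N:empty,E:wait,S:empty,W:wait | queues: N=0 E=1 S=0 W=3
Step 4 [NS]: N:empty,E:wait,S:empty,W:wait | queues: N=0 E=1 S=0 W=3
Step 5 [EW]: N:wait,E:car4-GO,S:wait,W:car2-GO | queues: N=0 E=0 S=0 W=2
Step 6 [EW]: N:wait,E:empty,S:wait,W:car3-GO | queues: N=0 E=0 S=0 W=1

N: empty
E: empty
S: empty
W: 5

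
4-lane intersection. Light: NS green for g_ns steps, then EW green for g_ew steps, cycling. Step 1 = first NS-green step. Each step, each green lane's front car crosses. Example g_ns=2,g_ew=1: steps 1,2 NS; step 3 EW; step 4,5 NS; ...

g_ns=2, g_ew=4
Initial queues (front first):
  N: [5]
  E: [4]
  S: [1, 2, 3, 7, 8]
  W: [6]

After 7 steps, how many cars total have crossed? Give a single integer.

Answer: 6

Derivation:
Step 1 [NS]: N:car5-GO,E:wait,S:car1-GO,W:wait | queues: N=0 E=1 S=4 W=1
Step 2 [NS]: N:empty,E:wait,S:car2-GO,W:wait | queues: N=0 E=1 S=3 W=1
Step 3 [EW]: N:wait,E:car4-GO,S:wait,W:car6-GO | queues: N=0 E=0 S=3 W=0
Step 4 [EW]: N:wait,E:empty,S:wait,W:empty | queues: N=0 E=0 S=3 W=0
Step 5 [EW]: N:wait,E:empty,S:wait,W:empty | queues: N=0 E=0 S=3 W=0
Step 6 [EW]: N:wait,E:empty,S:wait,W:empty | queues: N=0 E=0 S=3 W=0
Step 7 [NS]: N:empty,E:wait,S:car3-GO,W:wait | queues: N=0 E=0 S=2 W=0
Cars crossed by step 7: 6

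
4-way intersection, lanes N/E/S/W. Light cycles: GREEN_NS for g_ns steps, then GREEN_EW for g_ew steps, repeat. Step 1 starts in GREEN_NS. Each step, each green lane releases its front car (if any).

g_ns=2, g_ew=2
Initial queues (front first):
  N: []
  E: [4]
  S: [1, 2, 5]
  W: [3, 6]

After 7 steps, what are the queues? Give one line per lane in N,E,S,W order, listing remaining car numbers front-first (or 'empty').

Step 1 [NS]: N:empty,E:wait,S:car1-GO,W:wait | queues: N=0 E=1 S=2 W=2
Step 2 [NS]: N:empty,E:wait,S:car2-GO,W:wait | queues: N=0 E=1 S=1 W=2
Step 3 [EW]: N:wait,E:car4-GO,S:wait,W:car3-GO | queues: N=0 E=0 S=1 W=1
Step 4 [EW]: N:wait,E:empty,S:wait,W:car6-GO | queues: N=0 E=0 S=1 W=0
Step 5 [NS]: N:empty,E:wait,S:car5-GO,W:wait | queues: N=0 E=0 S=0 W=0

N: empty
E: empty
S: empty
W: empty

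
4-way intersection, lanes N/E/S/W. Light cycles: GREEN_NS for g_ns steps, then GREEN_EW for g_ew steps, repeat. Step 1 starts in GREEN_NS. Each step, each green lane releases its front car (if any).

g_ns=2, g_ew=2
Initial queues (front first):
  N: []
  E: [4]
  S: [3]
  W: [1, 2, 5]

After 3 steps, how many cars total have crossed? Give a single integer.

Step 1 [NS]: N:empty,E:wait,S:car3-GO,W:wait | queues: N=0 E=1 S=0 W=3
Step 2 [NS]: N:empty,E:wait,S:empty,W:wait | queues: N=0 E=1 S=0 W=3
Step 3 [EW]: N:wait,E:car4-GO,S:wait,W:car1-GO | queues: N=0 E=0 S=0 W=2
Cars crossed by step 3: 3

Answer: 3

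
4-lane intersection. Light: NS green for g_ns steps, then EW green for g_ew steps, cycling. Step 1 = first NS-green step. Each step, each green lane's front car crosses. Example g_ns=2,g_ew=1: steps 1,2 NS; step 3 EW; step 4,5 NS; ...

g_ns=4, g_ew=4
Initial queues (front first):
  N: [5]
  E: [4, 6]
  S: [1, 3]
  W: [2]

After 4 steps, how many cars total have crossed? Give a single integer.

Step 1 [NS]: N:car5-GO,E:wait,S:car1-GO,W:wait | queues: N=0 E=2 S=1 W=1
Step 2 [NS]: N:empty,E:wait,S:car3-GO,W:wait | queues: N=0 E=2 S=0 W=1
Step 3 [NS]: N:empty,E:wait,S:empty,W:wait | queues: N=0 E=2 S=0 W=1
Step 4 [NS]: N:empty,E:wait,S:empty,W:wait | queues: N=0 E=2 S=0 W=1
Cars crossed by step 4: 3

Answer: 3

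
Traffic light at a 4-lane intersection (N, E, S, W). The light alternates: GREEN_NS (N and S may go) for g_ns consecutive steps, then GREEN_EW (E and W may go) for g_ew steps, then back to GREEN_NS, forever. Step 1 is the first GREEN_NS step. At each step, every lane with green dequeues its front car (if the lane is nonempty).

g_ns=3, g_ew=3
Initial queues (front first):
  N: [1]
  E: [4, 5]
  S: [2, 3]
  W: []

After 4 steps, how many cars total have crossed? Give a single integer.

Step 1 [NS]: N:car1-GO,E:wait,S:car2-GO,W:wait | queues: N=0 E=2 S=1 W=0
Step 2 [NS]: N:empty,E:wait,S:car3-GO,W:wait | queues: N=0 E=2 S=0 W=0
Step 3 [NS]: N:empty,E:wait,S:empty,W:wait | queues: N=0 E=2 S=0 W=0
Step 4 [EW]: N:wait,E:car4-GO,S:wait,W:empty | queues: N=0 E=1 S=0 W=0
Cars crossed by step 4: 4

Answer: 4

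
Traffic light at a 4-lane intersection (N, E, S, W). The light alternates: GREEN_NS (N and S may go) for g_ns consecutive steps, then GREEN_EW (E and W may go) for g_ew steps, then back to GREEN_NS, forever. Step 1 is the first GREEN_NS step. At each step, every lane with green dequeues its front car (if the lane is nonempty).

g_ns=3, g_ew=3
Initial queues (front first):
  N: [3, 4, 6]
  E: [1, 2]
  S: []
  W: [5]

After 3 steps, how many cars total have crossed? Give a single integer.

Answer: 3

Derivation:
Step 1 [NS]: N:car3-GO,E:wait,S:empty,W:wait | queues: N=2 E=2 S=0 W=1
Step 2 [NS]: N:car4-GO,E:wait,S:empty,W:wait | queues: N=1 E=2 S=0 W=1
Step 3 [NS]: N:car6-GO,E:wait,S:empty,W:wait | queues: N=0 E=2 S=0 W=1
Cars crossed by step 3: 3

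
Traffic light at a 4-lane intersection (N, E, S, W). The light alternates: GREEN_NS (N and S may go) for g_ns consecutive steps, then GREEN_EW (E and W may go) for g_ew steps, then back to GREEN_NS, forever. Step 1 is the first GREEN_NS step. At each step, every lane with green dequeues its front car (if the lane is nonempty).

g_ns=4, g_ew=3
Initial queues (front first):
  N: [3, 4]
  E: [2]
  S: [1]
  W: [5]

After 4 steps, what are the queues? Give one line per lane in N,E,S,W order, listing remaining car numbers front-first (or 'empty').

Step 1 [NS]: N:car3-GO,E:wait,S:car1-GO,W:wait | queues: N=1 E=1 S=0 W=1
Step 2 [NS]: N:car4-GO,E:wait,S:empty,W:wait | queues: N=0 E=1 S=0 W=1
Step 3 [NS]: N:empty,E:wait,S:empty,W:wait | queues: N=0 E=1 S=0 W=1
Step 4 [NS]: N:empty,E:wait,S:empty,W:wait | queues: N=0 E=1 S=0 W=1

N: empty
E: 2
S: empty
W: 5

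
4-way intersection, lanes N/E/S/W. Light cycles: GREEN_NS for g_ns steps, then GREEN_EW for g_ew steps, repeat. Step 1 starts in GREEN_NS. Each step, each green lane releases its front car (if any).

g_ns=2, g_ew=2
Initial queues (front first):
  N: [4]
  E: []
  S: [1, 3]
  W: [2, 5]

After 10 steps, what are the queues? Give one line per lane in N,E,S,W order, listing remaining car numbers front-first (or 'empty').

Step 1 [NS]: N:car4-GO,E:wait,S:car1-GO,W:wait | queues: N=0 E=0 S=1 W=2
Step 2 [NS]: N:empty,E:wait,S:car3-GO,W:wait | queues: N=0 E=0 S=0 W=2
Step 3 [EW]: N:wait,E:empty,S:wait,W:car2-GO | queues: N=0 E=0 S=0 W=1
Step 4 [EW]: N:wait,E:empty,S:wait,W:car5-GO | queues: N=0 E=0 S=0 W=0

N: empty
E: empty
S: empty
W: empty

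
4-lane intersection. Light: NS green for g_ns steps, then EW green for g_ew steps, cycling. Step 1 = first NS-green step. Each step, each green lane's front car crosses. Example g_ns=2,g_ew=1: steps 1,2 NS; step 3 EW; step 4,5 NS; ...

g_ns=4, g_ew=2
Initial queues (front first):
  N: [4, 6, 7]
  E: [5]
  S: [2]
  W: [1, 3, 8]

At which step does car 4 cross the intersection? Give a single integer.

Step 1 [NS]: N:car4-GO,E:wait,S:car2-GO,W:wait | queues: N=2 E=1 S=0 W=3
Step 2 [NS]: N:car6-GO,E:wait,S:empty,W:wait | queues: N=1 E=1 S=0 W=3
Step 3 [NS]: N:car7-GO,E:wait,S:empty,W:wait | queues: N=0 E=1 S=0 W=3
Step 4 [NS]: N:empty,E:wait,S:empty,W:wait | queues: N=0 E=1 S=0 W=3
Step 5 [EW]: N:wait,E:car5-GO,S:wait,W:car1-GO | queues: N=0 E=0 S=0 W=2
Step 6 [EW]: N:wait,E:empty,S:wait,W:car3-GO | queues: N=0 E=0 S=0 W=1
Step 7 [NS]: N:empty,E:wait,S:empty,W:wait | queues: N=0 E=0 S=0 W=1
Step 8 [NS]: N:empty,E:wait,S:empty,W:wait | queues: N=0 E=0 S=0 W=1
Step 9 [NS]: N:empty,E:wait,S:empty,W:wait | queues: N=0 E=0 S=0 W=1
Step 10 [NS]: N:empty,E:wait,S:empty,W:wait | queues: N=0 E=0 S=0 W=1
Step 11 [EW]: N:wait,E:empty,S:wait,W:car8-GO | queues: N=0 E=0 S=0 W=0
Car 4 crosses at step 1

1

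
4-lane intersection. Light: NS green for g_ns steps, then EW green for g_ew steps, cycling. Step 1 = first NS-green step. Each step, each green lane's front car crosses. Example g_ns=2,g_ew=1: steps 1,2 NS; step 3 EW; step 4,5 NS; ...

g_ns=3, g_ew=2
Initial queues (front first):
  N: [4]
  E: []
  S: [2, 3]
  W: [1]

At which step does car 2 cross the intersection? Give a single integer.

Step 1 [NS]: N:car4-GO,E:wait,S:car2-GO,W:wait | queues: N=0 E=0 S=1 W=1
Step 2 [NS]: N:empty,E:wait,S:car3-GO,W:wait | queues: N=0 E=0 S=0 W=1
Step 3 [NS]: N:empty,E:wait,S:empty,W:wait | queues: N=0 E=0 S=0 W=1
Step 4 [EW]: N:wait,E:empty,S:wait,W:car1-GO | queues: N=0 E=0 S=0 W=0
Car 2 crosses at step 1

1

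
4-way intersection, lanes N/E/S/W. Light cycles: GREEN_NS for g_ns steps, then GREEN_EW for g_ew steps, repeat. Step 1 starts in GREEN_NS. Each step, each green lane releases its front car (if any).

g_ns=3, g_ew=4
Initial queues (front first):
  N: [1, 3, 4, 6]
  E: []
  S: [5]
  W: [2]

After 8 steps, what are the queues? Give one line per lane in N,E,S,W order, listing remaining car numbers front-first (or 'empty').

Step 1 [NS]: N:car1-GO,E:wait,S:car5-GO,W:wait | queues: N=3 E=0 S=0 W=1
Step 2 [NS]: N:car3-GO,E:wait,S:empty,W:wait | queues: N=2 E=0 S=0 W=1
Step 3 [NS]: N:car4-GO,E:wait,S:empty,W:wait | queues: N=1 E=0 S=0 W=1
Step 4 [EW]: N:wait,E:empty,S:wait,W:car2-GO | queues: N=1 E=0 S=0 W=0
Step 5 [EW]: N:wait,E:empty,S:wait,W:empty | queues: N=1 E=0 S=0 W=0
Step 6 [EW]: N:wait,E:empty,S:wait,W:empty | queues: N=1 E=0 S=0 W=0
Step 7 [EW]: N:wait,E:empty,S:wait,W:empty | queues: N=1 E=0 S=0 W=0
Step 8 [NS]: N:car6-GO,E:wait,S:empty,W:wait | queues: N=0 E=0 S=0 W=0

N: empty
E: empty
S: empty
W: empty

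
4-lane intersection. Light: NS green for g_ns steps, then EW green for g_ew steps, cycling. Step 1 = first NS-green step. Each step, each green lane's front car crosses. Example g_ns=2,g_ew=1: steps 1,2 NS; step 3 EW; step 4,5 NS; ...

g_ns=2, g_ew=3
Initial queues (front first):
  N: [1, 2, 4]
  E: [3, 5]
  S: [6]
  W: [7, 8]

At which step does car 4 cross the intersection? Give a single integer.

Step 1 [NS]: N:car1-GO,E:wait,S:car6-GO,W:wait | queues: N=2 E=2 S=0 W=2
Step 2 [NS]: N:car2-GO,E:wait,S:empty,W:wait | queues: N=1 E=2 S=0 W=2
Step 3 [EW]: N:wait,E:car3-GO,S:wait,W:car7-GO | queues: N=1 E=1 S=0 W=1
Step 4 [EW]: N:wait,E:car5-GO,S:wait,W:car8-GO | queues: N=1 E=0 S=0 W=0
Step 5 [EW]: N:wait,E:empty,S:wait,W:empty | queues: N=1 E=0 S=0 W=0
Step 6 [NS]: N:car4-GO,E:wait,S:empty,W:wait | queues: N=0 E=0 S=0 W=0
Car 4 crosses at step 6

6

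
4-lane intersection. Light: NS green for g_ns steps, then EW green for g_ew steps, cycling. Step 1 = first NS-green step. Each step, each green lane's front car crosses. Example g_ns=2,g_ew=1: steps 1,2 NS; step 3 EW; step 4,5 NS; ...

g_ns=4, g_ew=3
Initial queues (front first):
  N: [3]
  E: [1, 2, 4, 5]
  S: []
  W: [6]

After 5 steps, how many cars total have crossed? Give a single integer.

Step 1 [NS]: N:car3-GO,E:wait,S:empty,W:wait | queues: N=0 E=4 S=0 W=1
Step 2 [NS]: N:empty,E:wait,S:empty,W:wait | queues: N=0 E=4 S=0 W=1
Step 3 [NS]: N:empty,E:wait,S:empty,W:wait | queues: N=0 E=4 S=0 W=1
Step 4 [NS]: N:empty,E:wait,S:empty,W:wait | queues: N=0 E=4 S=0 W=1
Step 5 [EW]: N:wait,E:car1-GO,S:wait,W:car6-GO | queues: N=0 E=3 S=0 W=0
Cars crossed by step 5: 3

Answer: 3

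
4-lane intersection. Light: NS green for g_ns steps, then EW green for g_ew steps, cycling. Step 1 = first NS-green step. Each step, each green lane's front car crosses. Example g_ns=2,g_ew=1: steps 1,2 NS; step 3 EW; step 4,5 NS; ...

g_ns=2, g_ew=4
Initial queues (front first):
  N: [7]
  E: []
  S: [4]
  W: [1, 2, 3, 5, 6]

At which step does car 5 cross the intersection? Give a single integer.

Step 1 [NS]: N:car7-GO,E:wait,S:car4-GO,W:wait | queues: N=0 E=0 S=0 W=5
Step 2 [NS]: N:empty,E:wait,S:empty,W:wait | queues: N=0 E=0 S=0 W=5
Step 3 [EW]: N:wait,E:empty,S:wait,W:car1-GO | queues: N=0 E=0 S=0 W=4
Step 4 [EW]: N:wait,E:empty,S:wait,W:car2-GO | queues: N=0 E=0 S=0 W=3
Step 5 [EW]: N:wait,E:empty,S:wait,W:car3-GO | queues: N=0 E=0 S=0 W=2
Step 6 [EW]: N:wait,E:empty,S:wait,W:car5-GO | queues: N=0 E=0 S=0 W=1
Step 7 [NS]: N:empty,E:wait,S:empty,W:wait | queues: N=0 E=0 S=0 W=1
Step 8 [NS]: N:empty,E:wait,S:empty,W:wait | queues: N=0 E=0 S=0 W=1
Step 9 [EW]: N:wait,E:empty,S:wait,W:car6-GO | queues: N=0 E=0 S=0 W=0
Car 5 crosses at step 6

6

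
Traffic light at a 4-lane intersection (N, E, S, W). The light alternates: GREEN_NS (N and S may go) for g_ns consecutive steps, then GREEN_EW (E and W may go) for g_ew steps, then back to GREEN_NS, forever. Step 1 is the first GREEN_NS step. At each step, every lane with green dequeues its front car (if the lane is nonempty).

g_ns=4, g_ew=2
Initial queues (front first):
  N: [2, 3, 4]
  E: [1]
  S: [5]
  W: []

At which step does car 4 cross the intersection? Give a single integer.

Step 1 [NS]: N:car2-GO,E:wait,S:car5-GO,W:wait | queues: N=2 E=1 S=0 W=0
Step 2 [NS]: N:car3-GO,E:wait,S:empty,W:wait | queues: N=1 E=1 S=0 W=0
Step 3 [NS]: N:car4-GO,E:wait,S:empty,W:wait | queues: N=0 E=1 S=0 W=0
Step 4 [NS]: N:empty,E:wait,S:empty,W:wait | queues: N=0 E=1 S=0 W=0
Step 5 [EW]: N:wait,E:car1-GO,S:wait,W:empty | queues: N=0 E=0 S=0 W=0
Car 4 crosses at step 3

3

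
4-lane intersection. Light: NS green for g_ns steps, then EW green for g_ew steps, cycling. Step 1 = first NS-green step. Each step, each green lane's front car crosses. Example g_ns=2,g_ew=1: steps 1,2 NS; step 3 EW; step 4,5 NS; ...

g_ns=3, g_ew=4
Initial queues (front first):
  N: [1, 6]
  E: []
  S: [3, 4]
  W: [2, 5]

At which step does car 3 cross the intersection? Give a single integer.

Step 1 [NS]: N:car1-GO,E:wait,S:car3-GO,W:wait | queues: N=1 E=0 S=1 W=2
Step 2 [NS]: N:car6-GO,E:wait,S:car4-GO,W:wait | queues: N=0 E=0 S=0 W=2
Step 3 [NS]: N:empty,E:wait,S:empty,W:wait | queues: N=0 E=0 S=0 W=2
Step 4 [EW]: N:wait,E:empty,S:wait,W:car2-GO | queues: N=0 E=0 S=0 W=1
Step 5 [EW]: N:wait,E:empty,S:wait,W:car5-GO | queues: N=0 E=0 S=0 W=0
Car 3 crosses at step 1

1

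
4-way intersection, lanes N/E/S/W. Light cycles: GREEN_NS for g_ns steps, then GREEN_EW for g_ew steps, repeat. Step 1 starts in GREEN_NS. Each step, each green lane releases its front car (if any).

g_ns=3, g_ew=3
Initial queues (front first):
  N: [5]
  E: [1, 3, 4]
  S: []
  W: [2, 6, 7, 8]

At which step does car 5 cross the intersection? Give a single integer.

Step 1 [NS]: N:car5-GO,E:wait,S:empty,W:wait | queues: N=0 E=3 S=0 W=4
Step 2 [NS]: N:empty,E:wait,S:empty,W:wait | queues: N=0 E=3 S=0 W=4
Step 3 [NS]: N:empty,E:wait,S:empty,W:wait | queues: N=0 E=3 S=0 W=4
Step 4 [EW]: N:wait,E:car1-GO,S:wait,W:car2-GO | queues: N=0 E=2 S=0 W=3
Step 5 [EW]: N:wait,E:car3-GO,S:wait,W:car6-GO | queues: N=0 E=1 S=0 W=2
Step 6 [EW]: N:wait,E:car4-GO,S:wait,W:car7-GO | queues: N=0 E=0 S=0 W=1
Step 7 [NS]: N:empty,E:wait,S:empty,W:wait | queues: N=0 E=0 S=0 W=1
Step 8 [NS]: N:empty,E:wait,S:empty,W:wait | queues: N=0 E=0 S=0 W=1
Step 9 [NS]: N:empty,E:wait,S:empty,W:wait | queues: N=0 E=0 S=0 W=1
Step 10 [EW]: N:wait,E:empty,S:wait,W:car8-GO | queues: N=0 E=0 S=0 W=0
Car 5 crosses at step 1

1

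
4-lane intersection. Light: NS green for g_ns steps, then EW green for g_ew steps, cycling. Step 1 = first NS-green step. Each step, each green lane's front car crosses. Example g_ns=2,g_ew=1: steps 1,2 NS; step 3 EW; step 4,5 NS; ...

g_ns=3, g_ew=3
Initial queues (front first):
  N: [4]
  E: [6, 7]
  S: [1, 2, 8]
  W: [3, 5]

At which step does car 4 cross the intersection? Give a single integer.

Step 1 [NS]: N:car4-GO,E:wait,S:car1-GO,W:wait | queues: N=0 E=2 S=2 W=2
Step 2 [NS]: N:empty,E:wait,S:car2-GO,W:wait | queues: N=0 E=2 S=1 W=2
Step 3 [NS]: N:empty,E:wait,S:car8-GO,W:wait | queues: N=0 E=2 S=0 W=2
Step 4 [EW]: N:wait,E:car6-GO,S:wait,W:car3-GO | queues: N=0 E=1 S=0 W=1
Step 5 [EW]: N:wait,E:car7-GO,S:wait,W:car5-GO | queues: N=0 E=0 S=0 W=0
Car 4 crosses at step 1

1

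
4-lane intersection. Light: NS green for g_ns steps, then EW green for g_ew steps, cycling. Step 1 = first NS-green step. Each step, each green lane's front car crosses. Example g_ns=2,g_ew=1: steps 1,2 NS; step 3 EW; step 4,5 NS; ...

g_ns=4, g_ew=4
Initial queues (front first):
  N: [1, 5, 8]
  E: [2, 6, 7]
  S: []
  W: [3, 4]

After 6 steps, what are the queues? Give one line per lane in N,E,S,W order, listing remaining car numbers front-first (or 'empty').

Step 1 [NS]: N:car1-GO,E:wait,S:empty,W:wait | queues: N=2 E=3 S=0 W=2
Step 2 [NS]: N:car5-GO,E:wait,S:empty,W:wait | queues: N=1 E=3 S=0 W=2
Step 3 [NS]: N:car8-GO,E:wait,S:empty,W:wait | queues: N=0 E=3 S=0 W=2
Step 4 [NS]: N:empty,E:wait,S:empty,W:wait | queues: N=0 E=3 S=0 W=2
Step 5 [EW]: N:wait,E:car2-GO,S:wait,W:car3-GO | queues: N=0 E=2 S=0 W=1
Step 6 [EW]: N:wait,E:car6-GO,S:wait,W:car4-GO | queues: N=0 E=1 S=0 W=0

N: empty
E: 7
S: empty
W: empty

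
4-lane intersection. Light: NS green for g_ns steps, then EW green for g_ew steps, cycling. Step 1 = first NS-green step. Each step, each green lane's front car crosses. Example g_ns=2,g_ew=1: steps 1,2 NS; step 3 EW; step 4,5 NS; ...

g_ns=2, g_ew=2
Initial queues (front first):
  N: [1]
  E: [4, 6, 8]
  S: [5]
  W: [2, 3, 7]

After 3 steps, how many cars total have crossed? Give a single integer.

Answer: 4

Derivation:
Step 1 [NS]: N:car1-GO,E:wait,S:car5-GO,W:wait | queues: N=0 E=3 S=0 W=3
Step 2 [NS]: N:empty,E:wait,S:empty,W:wait | queues: N=0 E=3 S=0 W=3
Step 3 [EW]: N:wait,E:car4-GO,S:wait,W:car2-GO | queues: N=0 E=2 S=0 W=2
Cars crossed by step 3: 4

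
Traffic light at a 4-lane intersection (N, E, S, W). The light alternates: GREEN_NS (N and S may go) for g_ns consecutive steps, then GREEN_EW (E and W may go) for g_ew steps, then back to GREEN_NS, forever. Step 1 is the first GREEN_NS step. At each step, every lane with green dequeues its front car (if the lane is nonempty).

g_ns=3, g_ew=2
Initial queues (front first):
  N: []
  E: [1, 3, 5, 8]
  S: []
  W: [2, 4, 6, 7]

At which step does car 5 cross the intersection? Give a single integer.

Step 1 [NS]: N:empty,E:wait,S:empty,W:wait | queues: N=0 E=4 S=0 W=4
Step 2 [NS]: N:empty,E:wait,S:empty,W:wait | queues: N=0 E=4 S=0 W=4
Step 3 [NS]: N:empty,E:wait,S:empty,W:wait | queues: N=0 E=4 S=0 W=4
Step 4 [EW]: N:wait,E:car1-GO,S:wait,W:car2-GO | queues: N=0 E=3 S=0 W=3
Step 5 [EW]: N:wait,E:car3-GO,S:wait,W:car4-GO | queues: N=0 E=2 S=0 W=2
Step 6 [NS]: N:empty,E:wait,S:empty,W:wait | queues: N=0 E=2 S=0 W=2
Step 7 [NS]: N:empty,E:wait,S:empty,W:wait | queues: N=0 E=2 S=0 W=2
Step 8 [NS]: N:empty,E:wait,S:empty,W:wait | queues: N=0 E=2 S=0 W=2
Step 9 [EW]: N:wait,E:car5-GO,S:wait,W:car6-GO | queues: N=0 E=1 S=0 W=1
Step 10 [EW]: N:wait,E:car8-GO,S:wait,W:car7-GO | queues: N=0 E=0 S=0 W=0
Car 5 crosses at step 9

9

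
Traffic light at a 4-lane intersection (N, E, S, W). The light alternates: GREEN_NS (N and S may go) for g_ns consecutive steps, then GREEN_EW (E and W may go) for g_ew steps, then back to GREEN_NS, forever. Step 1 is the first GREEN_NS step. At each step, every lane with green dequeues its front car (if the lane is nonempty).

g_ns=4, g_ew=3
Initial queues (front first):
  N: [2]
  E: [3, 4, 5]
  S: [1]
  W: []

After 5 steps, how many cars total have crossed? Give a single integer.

Answer: 3

Derivation:
Step 1 [NS]: N:car2-GO,E:wait,S:car1-GO,W:wait | queues: N=0 E=3 S=0 W=0
Step 2 [NS]: N:empty,E:wait,S:empty,W:wait | queues: N=0 E=3 S=0 W=0
Step 3 [NS]: N:empty,E:wait,S:empty,W:wait | queues: N=0 E=3 S=0 W=0
Step 4 [NS]: N:empty,E:wait,S:empty,W:wait | queues: N=0 E=3 S=0 W=0
Step 5 [EW]: N:wait,E:car3-GO,S:wait,W:empty | queues: N=0 E=2 S=0 W=0
Cars crossed by step 5: 3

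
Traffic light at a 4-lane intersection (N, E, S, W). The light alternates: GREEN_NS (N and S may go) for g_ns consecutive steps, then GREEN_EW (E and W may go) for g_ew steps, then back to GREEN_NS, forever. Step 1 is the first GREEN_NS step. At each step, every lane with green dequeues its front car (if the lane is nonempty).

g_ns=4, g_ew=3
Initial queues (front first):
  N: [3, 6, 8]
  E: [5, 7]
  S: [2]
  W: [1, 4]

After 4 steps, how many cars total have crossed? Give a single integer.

Answer: 4

Derivation:
Step 1 [NS]: N:car3-GO,E:wait,S:car2-GO,W:wait | queues: N=2 E=2 S=0 W=2
Step 2 [NS]: N:car6-GO,E:wait,S:empty,W:wait | queues: N=1 E=2 S=0 W=2
Step 3 [NS]: N:car8-GO,E:wait,S:empty,W:wait | queues: N=0 E=2 S=0 W=2
Step 4 [NS]: N:empty,E:wait,S:empty,W:wait | queues: N=0 E=2 S=0 W=2
Cars crossed by step 4: 4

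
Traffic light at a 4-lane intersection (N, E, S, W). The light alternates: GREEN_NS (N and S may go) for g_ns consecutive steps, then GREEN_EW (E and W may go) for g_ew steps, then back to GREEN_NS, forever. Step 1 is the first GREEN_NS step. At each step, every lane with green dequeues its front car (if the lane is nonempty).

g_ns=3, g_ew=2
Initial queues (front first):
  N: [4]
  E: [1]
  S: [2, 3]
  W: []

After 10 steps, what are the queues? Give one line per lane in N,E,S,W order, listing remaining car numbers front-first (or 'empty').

Step 1 [NS]: N:car4-GO,E:wait,S:car2-GO,W:wait | queues: N=0 E=1 S=1 W=0
Step 2 [NS]: N:empty,E:wait,S:car3-GO,W:wait | queues: N=0 E=1 S=0 W=0
Step 3 [NS]: N:empty,E:wait,S:empty,W:wait | queues: N=0 E=1 S=0 W=0
Step 4 [EW]: N:wait,E:car1-GO,S:wait,W:empty | queues: N=0 E=0 S=0 W=0

N: empty
E: empty
S: empty
W: empty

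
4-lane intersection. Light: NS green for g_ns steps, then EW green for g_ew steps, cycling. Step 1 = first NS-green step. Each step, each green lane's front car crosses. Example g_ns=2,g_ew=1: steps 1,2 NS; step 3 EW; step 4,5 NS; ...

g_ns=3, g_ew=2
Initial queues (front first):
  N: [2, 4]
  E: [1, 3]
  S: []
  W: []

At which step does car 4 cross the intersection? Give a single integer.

Step 1 [NS]: N:car2-GO,E:wait,S:empty,W:wait | queues: N=1 E=2 S=0 W=0
Step 2 [NS]: N:car4-GO,E:wait,S:empty,W:wait | queues: N=0 E=2 S=0 W=0
Step 3 [NS]: N:empty,E:wait,S:empty,W:wait | queues: N=0 E=2 S=0 W=0
Step 4 [EW]: N:wait,E:car1-GO,S:wait,W:empty | queues: N=0 E=1 S=0 W=0
Step 5 [EW]: N:wait,E:car3-GO,S:wait,W:empty | queues: N=0 E=0 S=0 W=0
Car 4 crosses at step 2

2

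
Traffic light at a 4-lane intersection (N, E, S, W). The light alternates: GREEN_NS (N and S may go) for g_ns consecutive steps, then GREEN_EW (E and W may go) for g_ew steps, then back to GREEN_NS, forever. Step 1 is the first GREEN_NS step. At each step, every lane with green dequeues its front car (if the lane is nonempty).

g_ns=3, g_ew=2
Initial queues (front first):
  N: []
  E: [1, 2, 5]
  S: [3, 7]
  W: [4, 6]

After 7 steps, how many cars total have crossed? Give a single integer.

Step 1 [NS]: N:empty,E:wait,S:car3-GO,W:wait | queues: N=0 E=3 S=1 W=2
Step 2 [NS]: N:empty,E:wait,S:car7-GO,W:wait | queues: N=0 E=3 S=0 W=2
Step 3 [NS]: N:empty,E:wait,S:empty,W:wait | queues: N=0 E=3 S=0 W=2
Step 4 [EW]: N:wait,E:car1-GO,S:wait,W:car4-GO | queues: N=0 E=2 S=0 W=1
Step 5 [EW]: N:wait,E:car2-GO,S:wait,W:car6-GO | queues: N=0 E=1 S=0 W=0
Step 6 [NS]: N:empty,E:wait,S:empty,W:wait | queues: N=0 E=1 S=0 W=0
Step 7 [NS]: N:empty,E:wait,S:empty,W:wait | queues: N=0 E=1 S=0 W=0
Cars crossed by step 7: 6

Answer: 6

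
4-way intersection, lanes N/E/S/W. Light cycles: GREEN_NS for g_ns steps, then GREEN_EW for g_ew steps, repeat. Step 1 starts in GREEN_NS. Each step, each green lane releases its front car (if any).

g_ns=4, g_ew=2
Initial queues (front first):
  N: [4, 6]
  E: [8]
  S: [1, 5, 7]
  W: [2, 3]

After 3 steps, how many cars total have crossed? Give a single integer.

Answer: 5

Derivation:
Step 1 [NS]: N:car4-GO,E:wait,S:car1-GO,W:wait | queues: N=1 E=1 S=2 W=2
Step 2 [NS]: N:car6-GO,E:wait,S:car5-GO,W:wait | queues: N=0 E=1 S=1 W=2
Step 3 [NS]: N:empty,E:wait,S:car7-GO,W:wait | queues: N=0 E=1 S=0 W=2
Cars crossed by step 3: 5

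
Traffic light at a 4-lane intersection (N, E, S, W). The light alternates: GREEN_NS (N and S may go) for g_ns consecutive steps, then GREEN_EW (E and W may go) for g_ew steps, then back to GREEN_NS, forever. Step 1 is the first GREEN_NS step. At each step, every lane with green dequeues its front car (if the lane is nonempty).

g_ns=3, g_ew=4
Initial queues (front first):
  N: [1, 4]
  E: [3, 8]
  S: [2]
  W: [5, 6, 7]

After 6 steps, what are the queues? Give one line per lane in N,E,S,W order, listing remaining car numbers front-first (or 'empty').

Step 1 [NS]: N:car1-GO,E:wait,S:car2-GO,W:wait | queues: N=1 E=2 S=0 W=3
Step 2 [NS]: N:car4-GO,E:wait,S:empty,W:wait | queues: N=0 E=2 S=0 W=3
Step 3 [NS]: N:empty,E:wait,S:empty,W:wait | queues: N=0 E=2 S=0 W=3
Step 4 [EW]: N:wait,E:car3-GO,S:wait,W:car5-GO | queues: N=0 E=1 S=0 W=2
Step 5 [EW]: N:wait,E:car8-GO,S:wait,W:car6-GO | queues: N=0 E=0 S=0 W=1
Step 6 [EW]: N:wait,E:empty,S:wait,W:car7-GO | queues: N=0 E=0 S=0 W=0

N: empty
E: empty
S: empty
W: empty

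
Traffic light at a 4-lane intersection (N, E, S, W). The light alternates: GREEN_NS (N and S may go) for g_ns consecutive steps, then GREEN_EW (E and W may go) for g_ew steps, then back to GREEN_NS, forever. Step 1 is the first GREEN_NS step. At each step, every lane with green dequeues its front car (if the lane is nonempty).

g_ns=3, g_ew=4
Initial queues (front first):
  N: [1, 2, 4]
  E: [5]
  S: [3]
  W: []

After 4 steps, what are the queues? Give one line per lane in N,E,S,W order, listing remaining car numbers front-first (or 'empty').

Step 1 [NS]: N:car1-GO,E:wait,S:car3-GO,W:wait | queues: N=2 E=1 S=0 W=0
Step 2 [NS]: N:car2-GO,E:wait,S:empty,W:wait | queues: N=1 E=1 S=0 W=0
Step 3 [NS]: N:car4-GO,E:wait,S:empty,W:wait | queues: N=0 E=1 S=0 W=0
Step 4 [EW]: N:wait,E:car5-GO,S:wait,W:empty | queues: N=0 E=0 S=0 W=0

N: empty
E: empty
S: empty
W: empty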